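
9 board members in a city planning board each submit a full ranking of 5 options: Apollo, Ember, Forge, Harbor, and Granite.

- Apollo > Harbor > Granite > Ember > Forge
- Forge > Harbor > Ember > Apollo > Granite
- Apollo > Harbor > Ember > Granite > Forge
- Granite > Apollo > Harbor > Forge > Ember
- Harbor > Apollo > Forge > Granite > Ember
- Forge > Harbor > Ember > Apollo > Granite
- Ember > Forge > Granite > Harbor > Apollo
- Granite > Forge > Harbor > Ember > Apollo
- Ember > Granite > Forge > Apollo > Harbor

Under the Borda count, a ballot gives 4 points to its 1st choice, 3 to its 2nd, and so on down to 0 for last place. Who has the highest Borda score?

Borda scores:
  Apollo: 4 + 1 + 4 + 3 + 3 + 1 + 0 + 0 + 1 = 17
  Ember: 1 + 2 + 2 + 0 + 0 + 2 + 4 + 1 + 4 = 16
  Forge: 0 + 4 + 0 + 1 + 2 + 4 + 3 + 3 + 2 = 19
  Harbor: 3 + 3 + 3 + 2 + 4 + 3 + 1 + 2 + 0 = 21
  Granite: 2 + 0 + 1 + 4 + 1 + 0 + 2 + 4 + 3 = 17
Harbor has the highest total.

Harbor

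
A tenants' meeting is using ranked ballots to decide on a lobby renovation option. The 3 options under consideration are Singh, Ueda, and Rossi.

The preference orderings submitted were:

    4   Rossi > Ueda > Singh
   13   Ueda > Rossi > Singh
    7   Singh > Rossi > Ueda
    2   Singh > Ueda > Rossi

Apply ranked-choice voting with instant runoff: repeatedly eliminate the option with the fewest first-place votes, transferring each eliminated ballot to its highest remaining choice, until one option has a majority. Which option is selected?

Round 1: Ueda 13, Singh 9, Rossi 4. Rossi has the fewest and is eliminated.
Round 2: Ueda 17, Singh 9. Ueda has a majority.

Ueda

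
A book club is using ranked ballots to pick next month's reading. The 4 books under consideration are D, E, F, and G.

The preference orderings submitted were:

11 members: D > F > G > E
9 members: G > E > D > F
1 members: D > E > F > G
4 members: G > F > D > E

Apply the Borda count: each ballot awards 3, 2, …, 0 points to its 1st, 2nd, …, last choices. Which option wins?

G

Borda scores:
  D: 11·3 + 9·1 + 3 + 4·1 = 49
  E: 11·0 + 9·2 + 2 + 4·0 = 20
  F: 11·2 + 9·0 + 1 + 4·2 = 31
  G: 11·1 + 9·3 + 0 + 4·3 = 50
G has the highest total.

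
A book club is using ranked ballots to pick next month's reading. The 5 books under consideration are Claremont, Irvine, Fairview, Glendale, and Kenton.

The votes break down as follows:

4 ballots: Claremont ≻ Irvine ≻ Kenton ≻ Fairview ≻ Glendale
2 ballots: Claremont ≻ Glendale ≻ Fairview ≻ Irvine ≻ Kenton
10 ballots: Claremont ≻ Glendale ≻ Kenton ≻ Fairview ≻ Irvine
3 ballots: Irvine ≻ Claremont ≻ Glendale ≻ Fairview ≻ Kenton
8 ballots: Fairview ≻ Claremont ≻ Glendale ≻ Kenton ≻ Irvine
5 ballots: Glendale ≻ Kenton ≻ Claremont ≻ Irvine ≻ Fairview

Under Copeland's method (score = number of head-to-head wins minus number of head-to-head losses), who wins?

Pairwise results:
  Claremont vs Irvine: Claremont wins 29–3.
  Claremont vs Fairview: Claremont wins 24–8.
  Claremont vs Glendale: Claremont wins 27–5.
  Claremont vs Kenton: Claremont wins 27–5.
  Irvine vs Fairview: Fairview wins 20–12.
  Irvine vs Glendale: Glendale wins 25–7.
  Irvine vs Kenton: Kenton wins 23–9.
  Fairview vs Glendale: Glendale wins 20–12.
  Fairview vs Kenton: Kenton wins 19–13.
  Glendale vs Kenton: Glendale wins 28–4.
Copeland scores (wins − losses):
  Claremont: 4 − 0 = 4
  Irvine: 0 − 4 = -4
  Fairview: 1 − 3 = -2
  Glendale: 3 − 1 = 2
  Kenton: 2 − 2 = 0
Claremont has the best Copeland score.

Claremont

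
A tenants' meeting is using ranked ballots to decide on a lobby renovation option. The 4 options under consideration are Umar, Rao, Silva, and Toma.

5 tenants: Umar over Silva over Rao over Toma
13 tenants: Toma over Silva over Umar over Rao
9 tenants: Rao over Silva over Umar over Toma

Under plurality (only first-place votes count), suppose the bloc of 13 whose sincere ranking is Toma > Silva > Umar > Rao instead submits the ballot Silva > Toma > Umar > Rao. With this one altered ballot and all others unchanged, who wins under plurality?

First-place totals with the altered ballot: Umar 5, Rao 9, Silva 13, Toma 0.
The switch changes the winner from Toma to Silva.

Silva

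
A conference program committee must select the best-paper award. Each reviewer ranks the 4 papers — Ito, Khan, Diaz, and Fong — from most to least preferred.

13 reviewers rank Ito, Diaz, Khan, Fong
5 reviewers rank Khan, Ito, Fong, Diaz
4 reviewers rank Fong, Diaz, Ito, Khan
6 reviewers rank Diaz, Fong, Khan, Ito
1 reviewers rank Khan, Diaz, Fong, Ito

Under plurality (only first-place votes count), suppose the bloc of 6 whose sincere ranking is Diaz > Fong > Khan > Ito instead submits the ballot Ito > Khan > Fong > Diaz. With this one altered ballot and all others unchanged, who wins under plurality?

First-place totals with the altered ballot: Ito 19, Khan 6, Diaz 0, Fong 4.
The winner is unchanged: still Ito.

Ito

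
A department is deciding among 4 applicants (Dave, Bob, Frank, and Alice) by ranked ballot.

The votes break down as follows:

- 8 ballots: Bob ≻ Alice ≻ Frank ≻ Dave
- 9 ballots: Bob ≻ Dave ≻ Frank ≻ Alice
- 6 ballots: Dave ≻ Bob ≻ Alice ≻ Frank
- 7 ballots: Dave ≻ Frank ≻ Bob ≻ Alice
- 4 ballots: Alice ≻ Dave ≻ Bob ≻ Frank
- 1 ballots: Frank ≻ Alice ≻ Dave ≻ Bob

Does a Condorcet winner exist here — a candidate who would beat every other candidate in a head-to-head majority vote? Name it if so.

Dave

Head-to-head results (35 voters total):
Dave vs Bob: Dave wins 18–17.
Dave vs Frank: Dave wins 26–9.
Dave vs Alice: Dave wins 22–13.
Bob vs Frank: Bob wins 27–8.
Bob vs Alice: Bob wins 30–5.
Frank vs Alice: Alice wins 18–17.
Dave beats each rival — Bob (18–17), Frank (26–9), Alice (22–13) — so Dave is the Condorcet winner.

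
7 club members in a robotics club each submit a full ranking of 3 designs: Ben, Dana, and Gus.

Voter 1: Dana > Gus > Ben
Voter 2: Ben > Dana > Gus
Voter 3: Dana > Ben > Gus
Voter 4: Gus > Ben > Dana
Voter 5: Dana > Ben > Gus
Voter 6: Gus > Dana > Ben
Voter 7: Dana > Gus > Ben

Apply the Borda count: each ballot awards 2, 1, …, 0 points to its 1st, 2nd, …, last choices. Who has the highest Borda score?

Borda scores:
  Ben: 0 + 2 + 1 + 1 + 1 + 0 + 0 = 5
  Dana: 2 + 1 + 2 + 0 + 2 + 1 + 2 = 10
  Gus: 1 + 0 + 0 + 2 + 0 + 2 + 1 = 6
Dana has the highest total.

Dana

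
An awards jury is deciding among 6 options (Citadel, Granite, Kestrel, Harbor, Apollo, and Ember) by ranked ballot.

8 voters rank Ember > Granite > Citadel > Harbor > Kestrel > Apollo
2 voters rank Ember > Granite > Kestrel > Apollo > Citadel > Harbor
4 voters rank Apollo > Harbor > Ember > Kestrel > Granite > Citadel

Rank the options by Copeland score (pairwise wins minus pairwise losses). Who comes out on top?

Pairwise results:
  Citadel vs Granite: Granite wins 14–0.
  Citadel vs Kestrel: Citadel wins 8–6.
  Citadel vs Harbor: Citadel wins 10–4.
  Citadel vs Apollo: Citadel wins 8–6.
  Citadel vs Ember: Ember wins 14–0.
  Granite vs Kestrel: Granite wins 10–4.
  Granite vs Harbor: Granite wins 10–4.
  Granite vs Apollo: Granite wins 10–4.
  Granite vs Ember: Ember wins 14–0.
  Kestrel vs Harbor: Harbor wins 12–2.
  Kestrel vs Apollo: Kestrel wins 10–4.
  Kestrel vs Ember: Ember wins 14–0.
  Harbor vs Apollo: Harbor wins 8–6.
  Harbor vs Ember: Ember wins 10–4.
  Apollo vs Ember: Ember wins 10–4.
Copeland scores (wins − losses):
  Citadel: 3 − 2 = 1
  Granite: 4 − 1 = 3
  Kestrel: 1 − 4 = -3
  Harbor: 2 − 3 = -1
  Apollo: 0 − 5 = -5
  Ember: 5 − 0 = 5
Ember has the best Copeland score.

Ember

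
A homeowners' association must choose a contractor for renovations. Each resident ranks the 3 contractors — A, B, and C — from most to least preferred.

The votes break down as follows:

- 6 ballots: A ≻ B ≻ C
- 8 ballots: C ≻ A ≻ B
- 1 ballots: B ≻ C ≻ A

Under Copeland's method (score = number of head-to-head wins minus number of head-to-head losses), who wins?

C

Pairwise results:
  A vs B: A wins 14–1.
  A vs C: C wins 9–6.
  B vs C: C wins 8–7.
Copeland scores (wins − losses):
  A: 1 − 1 = 0
  B: 0 − 2 = -2
  C: 2 − 0 = 2
C has the best Copeland score.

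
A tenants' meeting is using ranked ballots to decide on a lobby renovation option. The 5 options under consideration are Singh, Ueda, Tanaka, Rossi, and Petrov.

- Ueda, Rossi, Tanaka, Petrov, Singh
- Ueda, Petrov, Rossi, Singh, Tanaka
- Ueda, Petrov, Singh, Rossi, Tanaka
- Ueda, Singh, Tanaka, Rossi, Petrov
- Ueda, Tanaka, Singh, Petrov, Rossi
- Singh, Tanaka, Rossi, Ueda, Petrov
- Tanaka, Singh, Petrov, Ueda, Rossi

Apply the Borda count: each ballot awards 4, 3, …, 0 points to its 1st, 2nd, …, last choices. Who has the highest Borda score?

Ueda

Borda scores:
  Singh: 0 + 1 + 2 + 3 + 2 + 4 + 3 = 15
  Ueda: 4 + 4 + 4 + 4 + 4 + 1 + 1 = 22
  Tanaka: 2 + 0 + 0 + 2 + 3 + 3 + 4 = 14
  Rossi: 3 + 2 + 1 + 1 + 0 + 2 + 0 = 9
  Petrov: 1 + 3 + 3 + 0 + 1 + 0 + 2 = 10
Ueda has the highest total.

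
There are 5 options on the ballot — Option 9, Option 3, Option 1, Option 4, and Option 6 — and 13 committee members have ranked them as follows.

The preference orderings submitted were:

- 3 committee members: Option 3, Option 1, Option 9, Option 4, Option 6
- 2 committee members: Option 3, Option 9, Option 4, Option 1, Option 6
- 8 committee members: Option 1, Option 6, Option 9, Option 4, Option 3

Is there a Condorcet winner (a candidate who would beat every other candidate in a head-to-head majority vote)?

Yes

Head-to-head results (13 voters total):
Option 9 vs Option 3: Option 9 wins 8–5.
Option 9 vs Option 1: Option 1 wins 11–2.
Option 9 vs Option 4: Option 9 wins 13–0.
Option 9 vs Option 6: Option 6 wins 8–5.
Option 3 vs Option 1: Option 1 wins 8–5.
Option 3 vs Option 4: Option 4 wins 8–5.
Option 3 vs Option 6: Option 6 wins 8–5.
Option 1 vs Option 4: Option 1 wins 11–2.
Option 1 vs Option 6: Option 1 wins 13–0.
Option 4 vs Option 6: Option 6 wins 8–5.
Option 1 beats each rival — Option 9 (11–2), Option 3 (8–5), Option 4 (11–2), Option 6 (13–0) — so Option 1 is the Condorcet winner.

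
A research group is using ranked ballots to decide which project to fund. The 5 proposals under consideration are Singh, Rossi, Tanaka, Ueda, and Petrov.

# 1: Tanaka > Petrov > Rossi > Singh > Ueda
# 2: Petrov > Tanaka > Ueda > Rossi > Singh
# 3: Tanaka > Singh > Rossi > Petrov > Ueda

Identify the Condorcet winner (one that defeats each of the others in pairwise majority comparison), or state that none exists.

Tanaka

Head-to-head results (3 voters total):
Singh vs Rossi: Rossi wins 2–1.
Singh vs Tanaka: Tanaka wins 3–0.
Singh vs Ueda: Singh wins 2–1.
Singh vs Petrov: Petrov wins 2–1.
Rossi vs Tanaka: Tanaka wins 3–0.
Rossi vs Ueda: Rossi wins 2–1.
Rossi vs Petrov: Petrov wins 2–1.
Tanaka vs Ueda: Tanaka wins 3–0.
Tanaka vs Petrov: Tanaka wins 2–1.
Ueda vs Petrov: Petrov wins 3–0.
Tanaka beats each rival — Singh (3–0), Rossi (3–0), Ueda (3–0), Petrov (2–1) — so Tanaka is the Condorcet winner.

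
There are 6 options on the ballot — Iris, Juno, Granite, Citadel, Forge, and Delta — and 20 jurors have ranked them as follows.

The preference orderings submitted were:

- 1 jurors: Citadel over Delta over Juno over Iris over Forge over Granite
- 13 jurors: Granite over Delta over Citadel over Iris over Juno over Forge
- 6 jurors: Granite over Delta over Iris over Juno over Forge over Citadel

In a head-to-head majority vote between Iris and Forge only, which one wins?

Iris

Ballots ranking Iris above Forge: 1+13+6 = 20.
Ballots ranking Forge above Iris: 0.
Iris wins the head-to-head, 20–0.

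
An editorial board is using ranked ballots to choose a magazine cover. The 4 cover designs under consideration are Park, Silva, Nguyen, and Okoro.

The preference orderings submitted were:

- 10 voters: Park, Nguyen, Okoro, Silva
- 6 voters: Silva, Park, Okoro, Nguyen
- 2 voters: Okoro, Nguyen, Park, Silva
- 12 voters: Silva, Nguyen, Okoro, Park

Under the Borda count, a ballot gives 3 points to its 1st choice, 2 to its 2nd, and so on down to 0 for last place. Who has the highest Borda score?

Silva

Borda scores:
  Park: 10·3 + 6·2 + 2·1 + 12·0 = 44
  Silva: 10·0 + 6·3 + 2·0 + 12·3 = 54
  Nguyen: 10·2 + 6·0 + 2·2 + 12·2 = 48
  Okoro: 10·1 + 6·1 + 2·3 + 12·1 = 34
Silva has the highest total.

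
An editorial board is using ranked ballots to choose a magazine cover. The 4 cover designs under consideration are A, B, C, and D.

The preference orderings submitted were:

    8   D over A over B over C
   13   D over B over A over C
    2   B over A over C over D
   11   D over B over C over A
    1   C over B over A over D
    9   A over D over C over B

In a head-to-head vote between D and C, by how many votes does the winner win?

Ballots ranking D above C: 8+13+11+9 = 41.
Ballots ranking C above D: 2+1 = 3.
D wins 41–3, a margin of 38.

38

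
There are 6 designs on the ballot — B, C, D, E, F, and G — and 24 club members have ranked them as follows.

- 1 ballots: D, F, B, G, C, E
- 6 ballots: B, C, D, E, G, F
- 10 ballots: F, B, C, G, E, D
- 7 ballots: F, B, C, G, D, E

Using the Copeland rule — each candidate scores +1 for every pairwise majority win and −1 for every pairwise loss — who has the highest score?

Pairwise results:
  B vs C: B wins 24–0.
  B vs D: B wins 23–1.
  B vs E: B wins 24–0.
  B vs F: F wins 18–6.
  B vs G: B wins 24–0.
  C vs D: C wins 23–1.
  C vs E: C wins 24–0.
  C vs F: F wins 18–6.
  C vs G: C wins 23–1.
  D vs E: D wins 14–10.
  D vs F: F wins 17–7.
  D vs G: G wins 17–7.
  E vs F: F wins 18–6.
  E vs G: G wins 18–6.
  F vs G: F wins 18–6.
Copeland scores (wins − losses):
  B: 4 − 1 = 3
  C: 3 − 2 = 1
  D: 1 − 4 = -3
  E: 0 − 5 = -5
  F: 5 − 0 = 5
  G: 2 − 3 = -1
F has the best Copeland score.

F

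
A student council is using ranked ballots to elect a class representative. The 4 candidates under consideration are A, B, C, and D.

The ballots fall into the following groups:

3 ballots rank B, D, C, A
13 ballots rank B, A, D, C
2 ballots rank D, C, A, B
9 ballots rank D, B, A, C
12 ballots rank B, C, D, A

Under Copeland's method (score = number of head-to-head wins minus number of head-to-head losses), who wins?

Pairwise results:
  A vs B: B wins 37–2.
  A vs C: A wins 22–17.
  A vs D: D wins 26–13.
  B vs C: B wins 37–2.
  B vs D: B wins 28–11.
  C vs D: D wins 27–12.
Copeland scores (wins − losses):
  A: 1 − 2 = -1
  B: 3 − 0 = 3
  C: 0 − 3 = -3
  D: 2 − 1 = 1
B has the best Copeland score.

B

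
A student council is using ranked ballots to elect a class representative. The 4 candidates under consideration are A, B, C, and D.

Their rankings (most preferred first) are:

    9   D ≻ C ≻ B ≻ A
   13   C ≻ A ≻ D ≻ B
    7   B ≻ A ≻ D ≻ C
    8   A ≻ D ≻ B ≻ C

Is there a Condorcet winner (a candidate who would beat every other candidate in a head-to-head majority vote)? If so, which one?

There is no Condorcet winner

Head-to-head results (37 voters total):
A vs B: A wins 21–16.
A vs C: C wins 22–15.
A vs D: A wins 28–9.
B vs C: C wins 22–15.
B vs D: D wins 30–7.
C vs D: D wins 24–13.
No candidate beats all others: A beats D beats C beats A, a majority cycle.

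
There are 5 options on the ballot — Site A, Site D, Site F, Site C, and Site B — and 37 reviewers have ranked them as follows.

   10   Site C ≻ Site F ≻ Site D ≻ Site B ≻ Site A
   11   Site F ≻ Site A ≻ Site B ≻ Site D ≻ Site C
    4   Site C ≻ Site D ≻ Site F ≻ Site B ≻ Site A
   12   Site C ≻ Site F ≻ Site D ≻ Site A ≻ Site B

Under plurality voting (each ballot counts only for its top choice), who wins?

Site C

First-place vote totals:
  Site A: 0
  Site D: 0
  Site F: 11
  Site C: 26
  Site B: 0
Site C has the most first-place votes.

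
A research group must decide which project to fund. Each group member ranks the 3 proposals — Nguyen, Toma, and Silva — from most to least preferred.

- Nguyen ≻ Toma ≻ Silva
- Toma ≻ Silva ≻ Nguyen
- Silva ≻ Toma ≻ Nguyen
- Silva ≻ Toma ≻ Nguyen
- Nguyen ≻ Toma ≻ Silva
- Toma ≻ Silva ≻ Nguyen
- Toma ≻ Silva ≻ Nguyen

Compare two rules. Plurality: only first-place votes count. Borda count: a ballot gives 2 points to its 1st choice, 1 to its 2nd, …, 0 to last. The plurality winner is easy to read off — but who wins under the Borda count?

Toma

Plurality first-place counts: Nguyen 2, Toma 3, Silva 2 → Toma.
Borda totals: Nguyen 4, Toma 10, Silva 7 → Toma.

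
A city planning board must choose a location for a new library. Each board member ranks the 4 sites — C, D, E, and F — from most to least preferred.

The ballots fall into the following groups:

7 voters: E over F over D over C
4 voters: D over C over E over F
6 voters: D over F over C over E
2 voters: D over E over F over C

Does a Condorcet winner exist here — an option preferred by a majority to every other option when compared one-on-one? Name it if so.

D

Head-to-head results (19 voters total):
C vs D: D wins 19–0.
C vs E: C wins 10–9.
C vs F: F wins 15–4.
D vs E: D wins 12–7.
D vs F: D wins 12–7.
E vs F: E wins 13–6.
D beats each rival — C (19–0), E (12–7), F (12–7) — so D is the Condorcet winner.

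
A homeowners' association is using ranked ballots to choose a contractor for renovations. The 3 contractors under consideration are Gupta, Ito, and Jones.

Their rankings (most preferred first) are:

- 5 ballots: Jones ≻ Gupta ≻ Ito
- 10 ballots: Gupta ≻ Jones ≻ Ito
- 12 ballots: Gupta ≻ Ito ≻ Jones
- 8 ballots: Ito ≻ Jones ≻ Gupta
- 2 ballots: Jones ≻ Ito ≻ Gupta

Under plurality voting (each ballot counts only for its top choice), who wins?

Gupta

First-place vote totals:
  Gupta: 22
  Ito: 8
  Jones: 7
Gupta has the most first-place votes.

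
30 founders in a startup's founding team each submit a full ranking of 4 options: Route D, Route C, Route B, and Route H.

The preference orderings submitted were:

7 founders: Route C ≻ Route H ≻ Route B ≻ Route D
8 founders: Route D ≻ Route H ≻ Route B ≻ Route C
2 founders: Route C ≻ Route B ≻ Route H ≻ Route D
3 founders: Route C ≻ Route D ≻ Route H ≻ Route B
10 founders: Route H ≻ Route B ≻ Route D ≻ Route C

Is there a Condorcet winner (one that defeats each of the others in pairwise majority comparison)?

Yes

Head-to-head results (30 voters total):
Route D vs Route C: Route D wins 18–12.
Route D vs Route B: Route B wins 19–11.
Route D vs Route H: Route H wins 19–11.
Route C vs Route B: Route B wins 18–12.
Route C vs Route H: Route H wins 18–12.
Route B vs Route H: Route H wins 28–2.
Route H beats each rival — Route D (19–11), Route C (18–12), Route B (28–2) — so Route H is the Condorcet winner.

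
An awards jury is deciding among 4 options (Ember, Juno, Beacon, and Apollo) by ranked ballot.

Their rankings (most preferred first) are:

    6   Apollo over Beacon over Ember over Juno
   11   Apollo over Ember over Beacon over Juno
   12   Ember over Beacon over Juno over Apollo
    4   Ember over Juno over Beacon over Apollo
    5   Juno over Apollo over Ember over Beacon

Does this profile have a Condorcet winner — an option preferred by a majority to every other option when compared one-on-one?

Head-to-head results (38 voters total):
Ember vs Juno: Ember wins 33–5.
Ember vs Beacon: Ember wins 32–6.
Ember vs Apollo: Apollo wins 22–16.
Juno vs Beacon: Beacon wins 29–9.
Juno vs Apollo: Juno wins 21–17.
Beacon vs Apollo: Apollo wins 22–16.
No candidate beats all others: Ember beats Juno beats Apollo beats Ember, a majority cycle.

No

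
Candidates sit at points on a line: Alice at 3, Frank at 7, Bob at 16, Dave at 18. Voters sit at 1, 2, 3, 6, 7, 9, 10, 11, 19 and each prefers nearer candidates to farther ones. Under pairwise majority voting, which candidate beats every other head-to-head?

With single-peaked preferences on a line, the Condorcet winner is the candidate closest to the median voter.
The median voter (position 7) is closest to Frank at 7.
Check: Frank vs Alice — voters closer to Frank: 6 of 9.

Frank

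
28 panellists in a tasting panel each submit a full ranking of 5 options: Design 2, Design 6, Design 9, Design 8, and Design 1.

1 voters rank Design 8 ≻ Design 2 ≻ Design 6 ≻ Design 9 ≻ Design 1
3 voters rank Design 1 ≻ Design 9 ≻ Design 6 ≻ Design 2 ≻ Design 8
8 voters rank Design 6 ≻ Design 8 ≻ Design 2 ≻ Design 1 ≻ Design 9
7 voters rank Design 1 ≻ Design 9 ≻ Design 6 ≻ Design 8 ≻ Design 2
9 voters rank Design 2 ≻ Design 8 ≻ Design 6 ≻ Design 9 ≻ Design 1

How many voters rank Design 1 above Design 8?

10

Ballots ranking Design 1 above Design 8: 3+7 = 10.
Ballots ranking Design 8 above Design 1: 1+8+9 = 18.
So 10 of 28 voters prefer Design 1 to Design 8.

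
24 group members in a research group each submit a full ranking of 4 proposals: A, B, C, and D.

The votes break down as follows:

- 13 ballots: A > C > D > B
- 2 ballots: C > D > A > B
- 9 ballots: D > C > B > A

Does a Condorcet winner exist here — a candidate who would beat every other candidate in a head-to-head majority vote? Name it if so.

Head-to-head results (24 voters total):
A vs B: A wins 15–9.
A vs C: A wins 13–11.
A vs D: A wins 13–11.
B vs C: C wins 24–0.
B vs D: D wins 24–0.
C vs D: C wins 15–9.
A beats each rival — B (15–9), C (13–11), D (13–11) — so A is the Condorcet winner.

A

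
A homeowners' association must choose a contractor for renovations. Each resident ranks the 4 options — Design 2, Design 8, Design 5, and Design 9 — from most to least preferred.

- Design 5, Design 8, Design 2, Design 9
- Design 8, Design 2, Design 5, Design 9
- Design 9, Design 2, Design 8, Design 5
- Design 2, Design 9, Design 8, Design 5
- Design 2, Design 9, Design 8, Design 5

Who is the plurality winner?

Design 2

First-place vote totals:
  Design 2: 2
  Design 8: 1
  Design 5: 1
  Design 9: 1
Design 2 has the most first-place votes.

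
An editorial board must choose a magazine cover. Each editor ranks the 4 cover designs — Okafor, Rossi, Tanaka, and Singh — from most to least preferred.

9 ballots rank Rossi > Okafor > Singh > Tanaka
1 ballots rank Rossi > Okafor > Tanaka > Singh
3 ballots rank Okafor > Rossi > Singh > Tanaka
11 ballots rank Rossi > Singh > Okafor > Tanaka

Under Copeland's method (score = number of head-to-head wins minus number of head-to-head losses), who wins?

Pairwise results:
  Okafor vs Rossi: Rossi wins 21–3.
  Okafor vs Tanaka: Okafor wins 24–0.
  Okafor vs Singh: Okafor wins 13–11.
  Rossi vs Tanaka: Rossi wins 24–0.
  Rossi vs Singh: Rossi wins 24–0.
  Tanaka vs Singh: Singh wins 23–1.
Copeland scores (wins − losses):
  Okafor: 2 − 1 = 1
  Rossi: 3 − 0 = 3
  Tanaka: 0 − 3 = -3
  Singh: 1 − 2 = -1
Rossi has the best Copeland score.

Rossi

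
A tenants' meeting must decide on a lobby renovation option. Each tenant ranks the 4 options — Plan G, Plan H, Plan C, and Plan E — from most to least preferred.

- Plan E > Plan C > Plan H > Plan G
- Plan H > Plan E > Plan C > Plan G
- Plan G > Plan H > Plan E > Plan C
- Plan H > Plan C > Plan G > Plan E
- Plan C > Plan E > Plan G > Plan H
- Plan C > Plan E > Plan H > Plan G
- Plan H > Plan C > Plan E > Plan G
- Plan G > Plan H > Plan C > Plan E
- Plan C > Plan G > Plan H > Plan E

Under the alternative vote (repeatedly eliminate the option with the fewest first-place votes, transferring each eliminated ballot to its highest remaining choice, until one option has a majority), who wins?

Plan H

Round 1: Plan H 3, Plan C 3, Plan G 2, Plan E 1. Plan E has the fewest and is eliminated.
Round 2: Plan C 4, Plan H 3, Plan G 2. Plan G has the fewest and is eliminated.
Round 3: Plan H 5, Plan C 4. Plan H has a majority.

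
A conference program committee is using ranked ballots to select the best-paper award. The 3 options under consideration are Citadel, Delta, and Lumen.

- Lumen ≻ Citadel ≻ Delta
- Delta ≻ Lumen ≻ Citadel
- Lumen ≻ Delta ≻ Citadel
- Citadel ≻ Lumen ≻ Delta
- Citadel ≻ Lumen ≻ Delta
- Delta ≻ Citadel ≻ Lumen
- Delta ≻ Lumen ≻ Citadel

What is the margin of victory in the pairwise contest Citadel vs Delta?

1

Ballots ranking Citadel above Delta: 3.
Ballots ranking Delta above Citadel: 4.
Delta wins 4–3, a margin of 1.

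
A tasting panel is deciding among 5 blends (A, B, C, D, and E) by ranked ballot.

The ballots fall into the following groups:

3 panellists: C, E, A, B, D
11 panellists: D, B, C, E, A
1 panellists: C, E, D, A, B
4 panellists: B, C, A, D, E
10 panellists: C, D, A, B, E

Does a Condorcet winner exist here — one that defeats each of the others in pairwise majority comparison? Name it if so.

Head-to-head results (29 voters total):
A vs B: B wins 15–14.
A vs C: C wins 29–0.
A vs D: D wins 22–7.
A vs E: E wins 15–14.
B vs C: B wins 15–14.
B vs D: D wins 22–7.
B vs E: B wins 25–4.
C vs D: C wins 18–11.
C vs E: C wins 29–0.
D vs E: D wins 25–4.
No candidate beats all others: B beats C beats D beats B, a majority cycle.

None — there is no Condorcet winner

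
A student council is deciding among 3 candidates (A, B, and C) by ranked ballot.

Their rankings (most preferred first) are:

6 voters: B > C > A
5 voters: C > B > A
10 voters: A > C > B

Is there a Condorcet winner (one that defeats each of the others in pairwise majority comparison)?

Head-to-head results (21 voters total):
A vs B: B wins 11–10.
A vs C: C wins 11–10.
B vs C: C wins 15–6.
C beats each rival — A (11–10), B (15–6) — so C is the Condorcet winner.

Yes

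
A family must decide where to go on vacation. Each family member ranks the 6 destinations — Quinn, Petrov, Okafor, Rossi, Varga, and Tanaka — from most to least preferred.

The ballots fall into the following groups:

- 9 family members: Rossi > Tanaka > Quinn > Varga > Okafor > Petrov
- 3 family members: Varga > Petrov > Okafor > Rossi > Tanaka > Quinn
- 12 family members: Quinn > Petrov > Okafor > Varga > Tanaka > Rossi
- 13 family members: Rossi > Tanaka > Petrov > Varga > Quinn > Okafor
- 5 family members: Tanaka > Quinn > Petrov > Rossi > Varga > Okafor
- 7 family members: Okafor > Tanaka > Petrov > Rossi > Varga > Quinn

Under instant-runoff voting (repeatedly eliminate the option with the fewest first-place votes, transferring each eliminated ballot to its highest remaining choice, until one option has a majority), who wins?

Rossi

Round 1: Rossi 22, Quinn 12, Okafor 7, Tanaka 5, Varga 3, Petrov 0. Petrov has the fewest and is eliminated.
Round 2: Rossi 22, Quinn 12, Okafor 7, Tanaka 5, Varga 3. Varga has the fewest and is eliminated.
Round 3: Rossi 22, Quinn 12, Okafor 10, Tanaka 5. Tanaka has the fewest and is eliminated.
Round 4: Rossi 22, Quinn 17, Okafor 10. Okafor has the fewest and is eliminated.
Round 5: Rossi 32, Quinn 17. Rossi has a majority.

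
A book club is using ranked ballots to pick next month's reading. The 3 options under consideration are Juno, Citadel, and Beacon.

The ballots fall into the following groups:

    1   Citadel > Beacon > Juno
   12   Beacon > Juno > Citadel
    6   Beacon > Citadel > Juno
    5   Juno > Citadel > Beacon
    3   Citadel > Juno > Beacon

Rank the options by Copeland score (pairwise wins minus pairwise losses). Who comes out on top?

Beacon

Pairwise results:
  Juno vs Citadel: Juno wins 17–10.
  Juno vs Beacon: Beacon wins 19–8.
  Citadel vs Beacon: Beacon wins 18–9.
Copeland scores (wins − losses):
  Juno: 1 − 1 = 0
  Citadel: 0 − 2 = -2
  Beacon: 2 − 0 = 2
Beacon has the best Copeland score.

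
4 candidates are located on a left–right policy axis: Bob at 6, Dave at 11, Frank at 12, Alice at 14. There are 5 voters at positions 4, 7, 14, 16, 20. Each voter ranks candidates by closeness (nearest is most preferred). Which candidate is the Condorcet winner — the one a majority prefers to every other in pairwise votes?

With single-peaked preferences on a line, the Condorcet winner is the candidate closest to the median voter.
The median voter (position 14) is closest to Alice at 14.
Check: Alice vs Dave — voters closer to Alice: 3 of 5.

Alice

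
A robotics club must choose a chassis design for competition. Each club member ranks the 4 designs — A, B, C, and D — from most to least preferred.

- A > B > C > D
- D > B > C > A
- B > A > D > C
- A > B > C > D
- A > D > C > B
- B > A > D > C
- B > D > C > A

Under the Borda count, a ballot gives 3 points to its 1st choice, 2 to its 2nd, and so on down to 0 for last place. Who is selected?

B

Borda scores:
  A: 3 + 0 + 2 + 3 + 3 + 2 + 0 = 13
  B: 2 + 2 + 3 + 2 + 0 + 3 + 3 = 15
  C: 1 + 1 + 0 + 1 + 1 + 0 + 1 = 5
  D: 0 + 3 + 1 + 0 + 2 + 1 + 2 = 9
B has the highest total.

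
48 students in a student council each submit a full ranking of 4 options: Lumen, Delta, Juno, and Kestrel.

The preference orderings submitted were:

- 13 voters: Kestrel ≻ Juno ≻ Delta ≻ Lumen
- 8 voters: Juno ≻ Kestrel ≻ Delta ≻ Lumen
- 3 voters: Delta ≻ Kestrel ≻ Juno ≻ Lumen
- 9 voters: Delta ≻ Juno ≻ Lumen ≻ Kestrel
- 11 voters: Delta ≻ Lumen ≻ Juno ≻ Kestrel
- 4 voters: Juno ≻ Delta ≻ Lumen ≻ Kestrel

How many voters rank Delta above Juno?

Ballots ranking Delta above Juno: 3+9+11 = 23.
Ballots ranking Juno above Delta: 13+8+4 = 25.
So 23 of 48 voters prefer Delta to Juno.

23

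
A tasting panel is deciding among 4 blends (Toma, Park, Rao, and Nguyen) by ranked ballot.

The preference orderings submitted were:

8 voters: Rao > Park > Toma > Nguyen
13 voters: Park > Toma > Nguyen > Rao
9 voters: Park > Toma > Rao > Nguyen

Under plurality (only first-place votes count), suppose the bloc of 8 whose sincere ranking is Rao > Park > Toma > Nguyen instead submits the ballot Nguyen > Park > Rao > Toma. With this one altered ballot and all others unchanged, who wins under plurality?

Park

First-place totals with the altered ballot: Toma 0, Park 22, Rao 0, Nguyen 8.
The winner is unchanged: still Park.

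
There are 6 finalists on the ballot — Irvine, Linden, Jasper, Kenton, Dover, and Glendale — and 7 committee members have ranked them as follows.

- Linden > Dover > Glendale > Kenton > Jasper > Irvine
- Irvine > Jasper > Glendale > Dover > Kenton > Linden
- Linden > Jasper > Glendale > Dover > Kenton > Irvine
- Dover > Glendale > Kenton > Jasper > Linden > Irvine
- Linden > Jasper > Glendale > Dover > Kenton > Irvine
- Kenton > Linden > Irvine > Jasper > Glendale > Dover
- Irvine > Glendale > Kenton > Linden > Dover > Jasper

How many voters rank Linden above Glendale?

Ballots ranking Linden above Glendale: 4.
Ballots ranking Glendale above Linden: 3.
So 4 of 7 voters prefer Linden to Glendale.

4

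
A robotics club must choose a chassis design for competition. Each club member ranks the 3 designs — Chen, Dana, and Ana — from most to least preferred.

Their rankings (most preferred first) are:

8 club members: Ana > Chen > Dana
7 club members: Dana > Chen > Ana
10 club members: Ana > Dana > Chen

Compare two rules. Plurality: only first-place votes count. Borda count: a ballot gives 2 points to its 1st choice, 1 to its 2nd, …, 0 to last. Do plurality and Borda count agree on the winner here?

Yes

Plurality first-place counts: Chen 0, Dana 7, Ana 18 → Ana.
Borda totals: Chen 15, Dana 24, Ana 36 → Ana.
The two rules agree on Ana.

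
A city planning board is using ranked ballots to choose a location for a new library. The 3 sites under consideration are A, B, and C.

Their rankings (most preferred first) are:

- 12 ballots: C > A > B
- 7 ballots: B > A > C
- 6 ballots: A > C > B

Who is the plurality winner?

First-place vote totals:
  A: 6
  B: 7
  C: 12
C has the most first-place votes.

C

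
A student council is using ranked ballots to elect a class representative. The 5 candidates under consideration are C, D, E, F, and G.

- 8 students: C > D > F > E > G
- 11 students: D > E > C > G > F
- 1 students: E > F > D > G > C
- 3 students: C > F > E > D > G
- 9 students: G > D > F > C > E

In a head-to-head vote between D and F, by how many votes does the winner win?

Ballots ranking D above F: 8+11+9 = 28.
Ballots ranking F above D: 1+3 = 4.
D wins 28–4, a margin of 24.

24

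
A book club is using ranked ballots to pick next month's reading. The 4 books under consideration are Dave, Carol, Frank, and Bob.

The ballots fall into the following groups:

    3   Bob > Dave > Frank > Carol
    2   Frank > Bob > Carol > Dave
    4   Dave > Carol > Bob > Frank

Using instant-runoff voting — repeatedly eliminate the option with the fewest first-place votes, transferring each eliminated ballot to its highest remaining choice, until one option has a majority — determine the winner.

Round 1: Dave 4, Bob 3, Frank 2, Carol 0. Carol has the fewest and is eliminated.
Round 2: Dave 4, Bob 3, Frank 2. Frank has the fewest and is eliminated.
Round 3: Bob 5, Dave 4. Bob has a majority.

Bob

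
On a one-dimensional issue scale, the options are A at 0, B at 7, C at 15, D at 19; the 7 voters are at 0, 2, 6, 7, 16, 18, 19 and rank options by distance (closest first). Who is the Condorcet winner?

With single-peaked preferences on a line, the Condorcet winner is the candidate closest to the median voter.
The median voter (position 7) is closest to B at 7.
Check: B vs A — voters closer to B: 5 of 7.

B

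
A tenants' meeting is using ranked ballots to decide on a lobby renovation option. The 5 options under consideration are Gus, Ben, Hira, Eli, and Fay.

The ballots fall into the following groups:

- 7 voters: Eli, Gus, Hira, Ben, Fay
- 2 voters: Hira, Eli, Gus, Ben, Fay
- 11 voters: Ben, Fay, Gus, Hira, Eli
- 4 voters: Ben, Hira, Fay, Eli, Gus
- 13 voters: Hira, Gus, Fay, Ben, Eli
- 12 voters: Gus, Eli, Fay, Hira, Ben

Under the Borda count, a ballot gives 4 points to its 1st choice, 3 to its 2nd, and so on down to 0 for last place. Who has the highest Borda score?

Borda scores:
  Gus: 7·3 + 2·2 + 11·2 + 4·0 + 13·3 + 12·4 = 134
  Ben: 7·1 + 2·1 + 11·4 + 4·4 + 13·1 + 12·0 = 82
  Hira: 7·2 + 2·4 + 11·1 + 4·3 + 13·4 + 12·1 = 109
  Eli: 7·4 + 2·3 + 11·0 + 4·1 + 13·0 + 12·3 = 74
  Fay: 7·0 + 2·0 + 11·3 + 4·2 + 13·2 + 12·2 = 91
Gus has the highest total.

Gus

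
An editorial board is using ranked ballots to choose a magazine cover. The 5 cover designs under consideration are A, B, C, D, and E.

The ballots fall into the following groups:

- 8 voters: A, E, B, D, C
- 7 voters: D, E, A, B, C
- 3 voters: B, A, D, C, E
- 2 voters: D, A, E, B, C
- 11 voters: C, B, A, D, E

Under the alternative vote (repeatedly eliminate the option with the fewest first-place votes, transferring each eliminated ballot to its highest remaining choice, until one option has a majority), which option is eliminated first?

Round 1: C 11, D 9, A 8, B 3, E 0. E has the fewest and is eliminated.
Round 2: C 11, D 9, A 8, B 3. B has the fewest and is eliminated.
Round 3: A 11, C 11, D 9. D has the fewest and is eliminated.
Round 4: A 20, C 11. A has a majority.

E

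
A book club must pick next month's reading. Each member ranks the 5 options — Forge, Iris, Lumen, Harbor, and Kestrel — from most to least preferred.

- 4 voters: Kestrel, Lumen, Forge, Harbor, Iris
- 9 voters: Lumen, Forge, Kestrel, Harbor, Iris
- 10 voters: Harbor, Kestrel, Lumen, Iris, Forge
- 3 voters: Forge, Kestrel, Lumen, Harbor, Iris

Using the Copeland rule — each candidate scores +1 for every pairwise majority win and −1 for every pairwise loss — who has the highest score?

Pairwise results:
  Forge vs Iris: Forge wins 16–10.
  Forge vs Lumen: Lumen wins 23–3.
  Forge vs Harbor: Forge wins 16–10.
  Forge vs Kestrel: Kestrel wins 14–12.
  Iris vs Lumen: Lumen wins 26–0.
  Iris vs Harbor: Harbor wins 26–0.
  Iris vs Kestrel: Kestrel wins 26–0.
  Lumen vs Harbor: Lumen wins 16–10.
  Lumen vs Kestrel: Kestrel wins 17–9.
  Harbor vs Kestrel: Kestrel wins 16–10.
Copeland scores (wins − losses):
  Forge: 2 − 2 = 0
  Iris: 0 − 4 = -4
  Lumen: 3 − 1 = 2
  Harbor: 1 − 3 = -2
  Kestrel: 4 − 0 = 4
Kestrel has the best Copeland score.

Kestrel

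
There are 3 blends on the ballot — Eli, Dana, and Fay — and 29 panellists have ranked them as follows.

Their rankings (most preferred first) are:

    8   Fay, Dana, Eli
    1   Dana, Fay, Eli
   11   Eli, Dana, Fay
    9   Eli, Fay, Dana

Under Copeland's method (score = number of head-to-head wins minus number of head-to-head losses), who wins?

Eli

Pairwise results:
  Eli vs Dana: Eli wins 20–9.
  Eli vs Fay: Eli wins 20–9.
  Dana vs Fay: Fay wins 17–12.
Copeland scores (wins − losses):
  Eli: 2 − 0 = 2
  Dana: 0 − 2 = -2
  Fay: 1 − 1 = 0
Eli has the best Copeland score.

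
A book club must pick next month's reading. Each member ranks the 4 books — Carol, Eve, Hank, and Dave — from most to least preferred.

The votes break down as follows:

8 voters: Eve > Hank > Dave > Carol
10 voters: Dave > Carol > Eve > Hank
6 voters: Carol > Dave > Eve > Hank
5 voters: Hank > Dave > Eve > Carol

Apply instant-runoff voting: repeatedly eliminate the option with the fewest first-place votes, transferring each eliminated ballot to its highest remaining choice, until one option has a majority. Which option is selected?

Dave

Round 1: Dave 10, Eve 8, Carol 6, Hank 5. Hank has the fewest and is eliminated.
Round 2: Dave 15, Eve 8, Carol 6. Dave has a majority.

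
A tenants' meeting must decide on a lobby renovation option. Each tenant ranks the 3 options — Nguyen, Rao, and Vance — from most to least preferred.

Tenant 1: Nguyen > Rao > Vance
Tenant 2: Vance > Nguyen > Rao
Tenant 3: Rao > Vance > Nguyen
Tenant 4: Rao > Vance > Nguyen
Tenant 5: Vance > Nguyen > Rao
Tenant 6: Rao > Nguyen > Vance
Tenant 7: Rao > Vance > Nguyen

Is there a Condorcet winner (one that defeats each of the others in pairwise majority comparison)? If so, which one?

Head-to-head results (7 voters total):
Nguyen vs Rao: Rao wins 4–3.
Nguyen vs Vance: Vance wins 5–2.
Rao vs Vance: Rao wins 5–2.
Rao beats each rival — Nguyen (4–3), Vance (5–2) — so Rao is the Condorcet winner.

Rao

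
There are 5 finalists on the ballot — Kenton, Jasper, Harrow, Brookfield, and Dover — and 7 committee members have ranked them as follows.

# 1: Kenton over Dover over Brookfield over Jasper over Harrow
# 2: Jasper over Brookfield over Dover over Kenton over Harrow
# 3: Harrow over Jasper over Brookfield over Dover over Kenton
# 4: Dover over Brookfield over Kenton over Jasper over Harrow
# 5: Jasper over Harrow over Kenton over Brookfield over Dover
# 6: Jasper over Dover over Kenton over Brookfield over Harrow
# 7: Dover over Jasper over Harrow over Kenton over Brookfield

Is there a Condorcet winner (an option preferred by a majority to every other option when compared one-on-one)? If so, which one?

Jasper

Head-to-head results (7 voters total):
Kenton vs Jasper: Jasper wins 5–2.
Kenton vs Harrow: Kenton wins 4–3.
Kenton vs Brookfield: Kenton wins 4–3.
Kenton vs Dover: Dover wins 5–2.
Jasper vs Harrow: Jasper wins 6–1.
Jasper vs Brookfield: Jasper wins 5–2.
Jasper vs Dover: Jasper wins 4–3.
Harrow vs Brookfield: Brookfield wins 4–3.
Harrow vs Dover: Dover wins 5–2.
Brookfield vs Dover: Dover wins 4–3.
Jasper beats each rival — Kenton (5–2), Harrow (6–1), Brookfield (5–2), Dover (4–3) — so Jasper is the Condorcet winner.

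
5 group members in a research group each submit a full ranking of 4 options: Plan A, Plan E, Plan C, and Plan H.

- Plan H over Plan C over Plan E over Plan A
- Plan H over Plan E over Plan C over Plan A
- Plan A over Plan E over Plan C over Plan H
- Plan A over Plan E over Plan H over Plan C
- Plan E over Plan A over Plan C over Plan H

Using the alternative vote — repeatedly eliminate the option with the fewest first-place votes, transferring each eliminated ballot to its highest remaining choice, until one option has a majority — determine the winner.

Round 1: Plan A 2, Plan H 2, Plan E 1, Plan C 0. Plan C has the fewest and is eliminated.
Round 2: Plan A 2, Plan H 2, Plan E 1. Plan E has the fewest and is eliminated.
Round 3: Plan A 3, Plan H 2. Plan A has a majority.

Plan A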